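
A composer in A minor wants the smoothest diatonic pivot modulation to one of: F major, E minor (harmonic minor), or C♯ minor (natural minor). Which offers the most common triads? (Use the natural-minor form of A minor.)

Triads of A minor (natural minor): Am (i), Bdim (ii°), C (III), Dm (iv), Em (v), F (VI), G (VII).
F major shares 4: Am, C, Dm, F.
E minor (harmonic minor) shares 3: Am, C, Em.
C♯ minor (natural minor) shares 0: none.
The most common triads (4) are shared with F major.

F major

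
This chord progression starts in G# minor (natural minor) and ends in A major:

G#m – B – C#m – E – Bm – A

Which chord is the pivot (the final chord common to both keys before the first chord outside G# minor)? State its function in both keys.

Chords diatonic to G# minor: G#m, A#dim, B, C#m, D#m, E, F#.
Reading the progression, the first chord not in that set is Bm, so the modulation leaves G# minor there.
The chord immediately before Bm is E, which is diatonic to both keys: VI in G# minor and V in A major.

E — VI in G# minor, V in A major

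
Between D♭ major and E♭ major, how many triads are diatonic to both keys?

Diatonic triads of D♭ major: D♭ (I), E♭m (ii), Fm (iii), G♭ (IV), A♭ (V), B♭m (vi), Cdim (vii°).
Diatonic triads of E♭ major: E♭ (I), Fm (ii), Gm (iii), A♭ (IV), B♭ (V), Cm (vi), Ddim (vii°).
Matching root and quality in both lists: Fm, A♭.
That gives 2 common triads.

2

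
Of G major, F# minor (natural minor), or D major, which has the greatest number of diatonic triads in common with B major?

F# minor

Triads of B major: B (I), C#m (ii), D#m (iii), E (IV), F# (V), G#m (vi), A#dim (vii°).
G major shares 0: none.
F# minor (natural minor) shares 2: C#m, E.
D major shares 0: none.
The most common triads (2) are shared with F# minor.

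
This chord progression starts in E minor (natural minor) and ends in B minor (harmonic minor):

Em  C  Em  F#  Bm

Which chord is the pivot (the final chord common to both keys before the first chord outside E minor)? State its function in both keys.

Chords diatonic to E minor: Em, F#dim, G, Am, Bm, C, D.
Reading the progression, the first chord not in that set is F#, so the modulation leaves E minor there.
The chord immediately before F# is Em, which is diatonic to both keys: i in E minor and iv in B minor.

Em — i in E minor, iv in B minor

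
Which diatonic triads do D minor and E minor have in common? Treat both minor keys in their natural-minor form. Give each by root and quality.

Triads in D minor (natural minor): Dm (i), Edim (ii°), F (III), Gm (iv), Am (v), Bb (VI), C (VII).
Triads in E minor (natural minor): Em (i), F#dim (ii°), G (III), Am (iv), Bm (v), C (VI), D (VII).
Shared triads with their functions: Am (v in D minor, iv in E minor); C (VII in D minor, VI in E minor).

Am, C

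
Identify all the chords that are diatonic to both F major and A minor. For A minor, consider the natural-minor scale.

Triads in F major: F major (I), G minor (ii), A minor (iii), Bb major (IV), C major (V), D minor (vi), E diminished (vii°).
Triads in A minor (natural minor): A minor (i), B diminished (ii°), C major (III), D minor (iv), E minor (v), F major (VI), G major (VII).
Shared triads with their functions: F major (I in F major, VI in A minor); A minor (iii in F major, i in A minor); C major (V in F major, III in A minor); D minor (vi in F major, iv in A minor).

F, Am, C, Dm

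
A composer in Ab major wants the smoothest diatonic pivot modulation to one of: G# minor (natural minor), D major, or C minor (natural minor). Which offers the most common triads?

C minor

Triads of Ab major: Ab (I), Bbm (ii), Cm (iii), Db (IV), Eb (V), Fm (vi), Gdim (vii°).
G# minor (natural minor) shares 0: none.
D major shares 0: none.
C minor (natural minor) shares 4: Ab, Cm, Eb, Fm.
The most common triads (4) are shared with C minor.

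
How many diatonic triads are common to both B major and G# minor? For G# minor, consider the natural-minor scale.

7

Diatonic triads of B major: B (I), C#m (ii), D#m (iii), E (IV), F# (V), G#m (vi), A#dim (vii°).
Diatonic triads of G# minor (natural minor): G#m (i), A#dim (ii°), B (III), C#m (iv), D#m (v), E (VI), F# (VII).
Matching root and quality in both lists: B, C#m, D#m, E, F#, G#m, A#dim.
That gives 7 common triads.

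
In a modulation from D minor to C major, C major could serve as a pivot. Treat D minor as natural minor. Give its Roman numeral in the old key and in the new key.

The scale of D minor (natural minor) is D E F G A B♭ C; C is degree 7, and the triad built there (C-E-G) is major, so it is VII.
The scale of C major is C D E F G A B; C is degree 1, and the triad built there (C-E-G) is major, so it is I.

VII in D minor; I in C major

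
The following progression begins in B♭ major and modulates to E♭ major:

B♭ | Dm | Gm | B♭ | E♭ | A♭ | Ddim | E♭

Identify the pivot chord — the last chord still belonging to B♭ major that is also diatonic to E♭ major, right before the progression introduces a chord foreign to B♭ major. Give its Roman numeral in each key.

Chords diatonic to B♭ major: B♭, Cm, Dm, E♭, F, Gm, Adim.
Reading the progression, the first chord not in that set is A♭, so the modulation leaves B♭ major there.
The chord immediately before A♭ is E♭, which is diatonic to both keys: IV in B♭ major and I in E♭ major.

E♭ — IV in B♭ major, I in E♭ major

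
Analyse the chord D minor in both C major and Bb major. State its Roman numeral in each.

ii in C major; iii in Bb major

The scale of C major is C D E F G A B; D is degree 2, and the triad built there (D-F-A) is minor, so it is ii.
The scale of Bb major is Bb C D Eb F G A; D is degree 3, and the triad built there (D-F-A) is minor, so it is iii.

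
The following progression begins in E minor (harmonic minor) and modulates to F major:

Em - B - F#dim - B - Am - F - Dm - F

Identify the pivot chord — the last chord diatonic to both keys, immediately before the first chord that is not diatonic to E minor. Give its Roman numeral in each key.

Am — iv in E minor, iii in F major

Chords diatonic to E minor: Em, F#dim, Gaug, Am, B, C, D#dim.
Reading the progression, the first chord not in that set is F, so the modulation leaves E minor there.
The chord immediately before F is Am, which is diatonic to both keys: iv in E minor and iii in F major.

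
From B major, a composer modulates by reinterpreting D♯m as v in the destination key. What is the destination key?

G♯ minor

The numeral v denotes a minor triad on scale degree 5. With D♯ on degree 5, the tonic of the new key is G♯.
Degree 5 carries a minor triad in natural-minor keys, so the destination is G♯ minor.
Check: the diatonic triads of G♯ minor (natural minor) are G♯m (i), A♯dim (ii°), B (III), C♯m (iv), D♯m (v), E (VI), F♯ (VII) — D♯m is indeed v.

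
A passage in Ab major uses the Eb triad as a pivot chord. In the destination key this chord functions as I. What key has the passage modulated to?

Eb major

The numeral I denotes a major triad on scale degree 1. With Eb on degree 1, the tonic of the new key is Eb.
Degree 1 carries a major triad in major keys, so the destination is Eb major.
Check: the diatonic triads of Eb major are Eb (I), Fm (ii), Gm (iii), Ab (IV), Bb (V), Cm (vi), Ddim (vii°) — Eb is indeed I.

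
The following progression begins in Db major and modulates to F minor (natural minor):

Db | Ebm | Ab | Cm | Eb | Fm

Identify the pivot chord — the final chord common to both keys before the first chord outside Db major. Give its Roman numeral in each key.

Chords diatonic to Db major: Db, Ebm, Fm, Gb, Ab, Bbm, Cdim.
Reading the progression, the first chord not in that set is Cm, so the modulation leaves Db major there.
The chord immediately before Cm is Ab, which is diatonic to both keys: V in Db major and III in F minor.

Ab — V in Db major, III in F minor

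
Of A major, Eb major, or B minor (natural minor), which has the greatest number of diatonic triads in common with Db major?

Eb major

Triads of Db major: Db (I), Ebm (ii), Fm (iii), Gb (IV), Ab (V), Bbm (vi), Cdim (vii°).
A major shares 0: none.
Eb major shares 2: Fm, Ab.
B minor (natural minor) shares 0: none.
The most common triads (2) are shared with Eb major.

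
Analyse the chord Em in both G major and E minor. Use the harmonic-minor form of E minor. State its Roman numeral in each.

vi in G major; i in E minor

The scale of G major is G A B C D E F#; E is degree 6, and the triad built there (E-G-B) is minor, so it is vi.
The scale of E minor (harmonic minor) is E F# G A B C D#; E is degree 1, and the triad built there (E-G-B) is minor, so it is i.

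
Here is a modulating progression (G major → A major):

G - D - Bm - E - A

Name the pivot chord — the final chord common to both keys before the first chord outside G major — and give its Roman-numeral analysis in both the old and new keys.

Chords diatonic to G major: G, Am, Bm, C, D, Em, F#dim.
Reading the progression, the first chord not in that set is E, so the modulation leaves G major there.
The chord immediately before E is Bm, which is diatonic to both keys: iii in G major and ii in A major.

Bm — iii in G major, ii in A major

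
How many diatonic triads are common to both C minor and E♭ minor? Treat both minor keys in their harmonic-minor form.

1

Diatonic triads of C minor (harmonic minor): Cm (i), Ddim (ii°), E♭aug (III+), Fm (iv), G (V), A♭ (VI), Bdim (vii°).
Diatonic triads of E♭ minor (harmonic minor): E♭m (i), Fdim (ii°), G♭aug (III+), A♭m (iv), B♭ (V), C♭ (VI), Ddim (vii°).
Matching root and quality in both lists: Ddim.
That gives 1 common triad.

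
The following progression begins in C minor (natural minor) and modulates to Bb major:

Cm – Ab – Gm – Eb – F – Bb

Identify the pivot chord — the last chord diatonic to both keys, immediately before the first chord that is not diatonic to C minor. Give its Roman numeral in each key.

Eb — III in C minor, IV in Bb major

Chords diatonic to C minor: Cm, Ddim, Eb, Fm, Gm, Ab, Bb.
Reading the progression, the first chord not in that set is F, so the modulation leaves C minor there.
The chord immediately before F is Eb, which is diatonic to both keys: III in C minor and IV in Bb major.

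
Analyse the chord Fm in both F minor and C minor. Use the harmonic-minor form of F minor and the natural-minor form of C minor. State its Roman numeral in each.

The scale of F minor (harmonic minor) is F G Ab Bb C Db E; F is degree 1, and the triad built there (F-Ab-C) is minor, so it is i.
The scale of C minor (natural minor) is C D Eb F G Ab Bb; F is degree 4, and the triad built there (F-Ab-C) is minor, so it is iv.

i in F minor; iv in C minor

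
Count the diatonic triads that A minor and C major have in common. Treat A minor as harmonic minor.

Diatonic triads of A minor (harmonic minor): Am (i), Bdim (ii°), Caug (III+), Dm (iv), E (V), F (VI), G#dim (vii°).
Diatonic triads of C major: C (I), Dm (ii), Em (iii), F (IV), G (V), Am (vi), Bdim (vii°).
Matching root and quality in both lists: Am, Bdim, Dm, F.
That gives 4 common triads.

4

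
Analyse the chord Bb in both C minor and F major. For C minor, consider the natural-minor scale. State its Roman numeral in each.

VII in C minor; IV in F major

The scale of C minor (natural minor) is C D Eb F G Ab Bb; Bb is degree 7, and the triad built there (Bb-D-F) is major, so it is VII.
The scale of F major is F G A Bb C D E; Bb is degree 4, and the triad built there (Bb-D-F) is major, so it is IV.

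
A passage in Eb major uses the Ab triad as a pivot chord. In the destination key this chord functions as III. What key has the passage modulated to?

The numeral III denotes a major triad on scale degree 3. With Ab on degree 3, the tonic of the new key is F.
Degree 3 carries a major triad in natural-minor keys, so the destination is F minor.
Check: the diatonic triads of F minor (natural minor) are Fm (i), Gdim (ii°), Ab (III), Bbm (iv), Cm (v), Db (VI), Eb (VII) — Ab is indeed III.

F minor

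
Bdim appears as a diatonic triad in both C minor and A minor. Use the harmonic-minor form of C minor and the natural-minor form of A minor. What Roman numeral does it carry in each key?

The scale of C minor (harmonic minor) is C D Eb F G Ab B; B is degree 7, and the triad built there (B-D-F) is diminished, so it is vii°.
The scale of A minor (natural minor) is A B C D E F G; B is degree 2, and the triad built there (B-D-F) is diminished, so it is ii°.

vii° in C minor; ii° in A minor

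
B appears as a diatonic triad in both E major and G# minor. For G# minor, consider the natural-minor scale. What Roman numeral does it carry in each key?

The scale of E major is E F# G# A B C# D#; B is degree 5, and the triad built there (B-D#-F#) is major, so it is V.
The scale of G# minor (natural minor) is G# A# B C# D# E F#; B is degree 3, and the triad built there (B-D#-F#) is major, so it is III.

V in E major; III in G# minor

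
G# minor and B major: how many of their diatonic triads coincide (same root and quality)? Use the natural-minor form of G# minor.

Diatonic triads of G# minor (natural minor): G#m (i), A#dim (ii°), B (III), C#m (iv), D#m (v), E (VI), F# (VII).
Diatonic triads of B major: B (I), C#m (ii), D#m (iii), E (IV), F# (V), G#m (vi), A#dim (vii°).
Matching root and quality in both lists: G#m, A#dim, B, C#m, D#m, E, F#.
That gives 7 common triads.

7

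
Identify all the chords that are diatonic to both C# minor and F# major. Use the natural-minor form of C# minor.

G#m, B

Triads in C# minor (natural minor): C#m (i), D#dim (ii°), E (III), F#m (iv), G#m (v), A (VI), B (VII).
Triads in F# major: F# (I), G#m (ii), A#m (iii), B (IV), C# (V), D#m (vi), E#dim (vii°).
Shared triads with their functions: G#m (v in C# minor, ii in F# major); B (VII in C# minor, IV in F# major).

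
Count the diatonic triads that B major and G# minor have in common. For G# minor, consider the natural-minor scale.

7

Diatonic triads of B major: B major (I), C# minor (ii), D# minor (iii), E major (IV), F# major (V), G# minor (vi), A# diminished (vii°).
Diatonic triads of G# minor (natural minor): G# minor (i), A# diminished (ii°), B major (III), C# minor (iv), D# minor (v), E major (VI), F# major (VII).
Matching root and quality in both lists: B major, C# minor, D# minor, E major, F# major, G# minor, A# diminished.
That gives 7 common triads.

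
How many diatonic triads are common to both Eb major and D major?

Diatonic triads of Eb major: Eb major (I), F minor (ii), G minor (iii), Ab major (IV), Bb major (V), C minor (vi), D diminished (vii°).
Diatonic triads of D major: D major (I), E minor (ii), F# minor (iii), G major (IV), A major (V), B minor (vi), C# diminished (vii°).
No triad has the same root and quality in both keys.

0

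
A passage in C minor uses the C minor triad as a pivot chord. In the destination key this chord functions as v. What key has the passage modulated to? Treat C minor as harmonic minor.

The numeral v denotes a minor triad on scale degree 5. With C on degree 5, the tonic of the new key is F.
Degree 5 carries a minor triad in natural-minor keys, so the destination is F minor.
Check: the diatonic triads of F minor (natural minor) are Fm (i), Gdim (ii°), A♭ (III), B♭m (iv), Cm (v), D♭ (VI), E♭ (VII) — C minor is indeed v.

F minor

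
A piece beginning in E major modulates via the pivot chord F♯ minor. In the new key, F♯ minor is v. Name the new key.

The numeral v denotes a minor triad on scale degree 5. With F♯ on degree 5, the tonic of the new key is B.
Degree 5 carries a minor triad in natural-minor keys, so the destination is B minor.
Check: the diatonic triads of B minor (natural minor) are Bm (i), C♯dim (ii°), D (III), Em (iv), F♯m (v), G (VI), A (VII) — F♯ minor is indeed v.

B minor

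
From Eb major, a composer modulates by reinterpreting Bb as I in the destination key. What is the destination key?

The numeral I denotes a major triad on scale degree 1. With Bb on degree 1, the tonic of the new key is Bb.
Degree 1 carries a major triad in major keys, so the destination is Bb major.
Check: the diatonic triads of Bb major are Bb (I), Cm (ii), Dm (iii), Eb (IV), F (V), Gm (vi), Adim (vii°) — Bb is indeed I.

Bb major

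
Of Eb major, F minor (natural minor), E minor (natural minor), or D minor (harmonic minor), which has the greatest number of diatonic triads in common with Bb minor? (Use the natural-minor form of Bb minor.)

F minor

Triads of Bb minor (natural minor): Bb minor (i), C diminished (ii°), Db major (III), Eb minor (iv), F minor (v), Gb major (VI), Ab major (VII).
Eb major shares 2: Fm, Ab.
F minor (natural minor) shares 4: Bbm, Db, Fm, Ab.
E minor (natural minor) shares 0: none.
D minor (harmonic minor) shares 0: none.
The most common triads (4) are shared with F minor.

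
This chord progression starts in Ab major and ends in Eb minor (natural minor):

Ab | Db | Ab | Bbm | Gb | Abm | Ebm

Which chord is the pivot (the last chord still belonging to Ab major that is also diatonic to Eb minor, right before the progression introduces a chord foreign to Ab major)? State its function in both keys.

Bbm — ii in Ab major, v in Eb minor

Chords diatonic to Ab major: Ab, Bbm, Cm, Db, Eb, Fm, Gdim.
Reading the progression, the first chord not in that set is Gb, so the modulation leaves Ab major there.
The chord immediately before Gb is Bbm, which is diatonic to both keys: ii in Ab major and v in Eb minor.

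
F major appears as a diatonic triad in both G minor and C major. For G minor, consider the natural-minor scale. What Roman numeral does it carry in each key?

The scale of G minor (natural minor) is G A Bb C D Eb F; F is degree 7, and the triad built there (F-A-C) is major, so it is VII.
The scale of C major is C D E F G A B; F is degree 4, and the triad built there (F-A-C) is major, so it is IV.

VII in G minor; IV in C major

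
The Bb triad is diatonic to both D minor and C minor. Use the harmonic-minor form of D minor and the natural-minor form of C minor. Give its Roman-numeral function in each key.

The scale of D minor (harmonic minor) is D E F G A Bb C#; Bb is degree 6, and the triad built there (Bb-D-F) is major, so it is VI.
The scale of C minor (natural minor) is C D Eb F G Ab Bb; Bb is degree 7, and the triad built there (Bb-D-F) is major, so it is VII.

VI in D minor; VII in C minor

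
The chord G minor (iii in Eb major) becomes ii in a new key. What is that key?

F major

The numeral ii denotes a minor triad on scale degree 2. With G on degree 2, the tonic of the new key is F.
Degree 2 carries a minor triad in major keys, so the destination is F major.
Check: the diatonic triads of F major are F (I), Gm (ii), Am (iii), Bb (IV), C (V), Dm (vi), Edim (vii°) — G minor is indeed ii.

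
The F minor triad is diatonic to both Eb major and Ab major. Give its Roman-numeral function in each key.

ii in Eb major; vi in Ab major

The scale of Eb major is Eb F G Ab Bb C D; F is degree 2, and the triad built there (F-Ab-C) is minor, so it is ii.
The scale of Ab major is Ab Bb C Db Eb F G; F is degree 6, and the triad built there (F-Ab-C) is minor, so it is vi.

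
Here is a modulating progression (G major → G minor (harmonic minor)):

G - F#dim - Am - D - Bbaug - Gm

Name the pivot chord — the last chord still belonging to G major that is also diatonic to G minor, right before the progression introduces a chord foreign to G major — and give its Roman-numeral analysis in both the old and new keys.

Chords diatonic to G major: G, Am, Bm, C, D, Em, F#dim.
Reading the progression, the first chord not in that set is Bbaug, so the modulation leaves G major there.
The chord immediately before Bbaug is D, which is diatonic to both keys: V in G major and V in G minor.

D — V in G major, V in G minor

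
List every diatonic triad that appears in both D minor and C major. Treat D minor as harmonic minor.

Triads in D minor (harmonic minor): Dm (i), Edim (ii°), Faug (III+), Gm (iv), A (V), B♭ (VI), C♯dim (vii°).
Triads in C major: C (I), Dm (ii), Em (iii), F (IV), G (V), Am (vi), Bdim (vii°).
Shared triads with their functions: Dm (i in D minor, ii in C major).

Dm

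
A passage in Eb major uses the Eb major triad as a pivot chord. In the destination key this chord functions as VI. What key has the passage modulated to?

G minor

The numeral VI denotes a major triad on scale degree 6. With Eb on degree 6, the tonic of the new key is G.
Degree 6 carries a major triad in minor keys, so the destination is G minor.
Check: the diatonic triads of G minor (natural minor) are Gm (i), Adim (ii°), Bb (III), Cm (iv), Dm (v), Eb (VI), F (VII) — Eb major is indeed VI.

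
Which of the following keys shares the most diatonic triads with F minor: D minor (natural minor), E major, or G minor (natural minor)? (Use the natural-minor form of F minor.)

G minor

Triads of F minor (natural minor): F minor (i), G diminished (ii°), Ab major (III), Bb minor (iv), C minor (v), Db major (VI), Eb major (VII).
D minor (natural minor) shares 0: none.
E major shares 0: none.
G minor (natural minor) shares 2: Cm, Eb.
The most common triads (2) are shared with G minor.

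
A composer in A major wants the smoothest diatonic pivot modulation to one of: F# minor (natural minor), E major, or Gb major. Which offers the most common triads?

Triads of A major: A major (I), B minor (ii), C# minor (iii), D major (IV), E major (V), F# minor (vi), G# diminished (vii°).
F# minor (natural minor) shares 7: A, Bm, C#m, D, E, F#m, G#dim.
E major shares 4: A, C#m, E, F#m.
Gb major shares 0: none.
The most common triads (7) are shared with F# minor.

F# minor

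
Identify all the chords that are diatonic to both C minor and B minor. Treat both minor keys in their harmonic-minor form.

Triads in C minor (harmonic minor): Cm (i), Ddim (ii°), Ebaug (III+), Fm (iv), G (V), Ab (VI), Bdim (vii°).
Triads in B minor (harmonic minor): Bm (i), C#dim (ii°), Daug (III+), Em (iv), F# (V), G (VI), A#dim (vii°).
Shared triads with their functions: G (V in C minor, VI in B minor).

G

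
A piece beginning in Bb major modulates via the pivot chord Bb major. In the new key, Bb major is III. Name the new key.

G minor

The numeral III denotes a major triad on scale degree 3. With Bb on degree 3, the tonic of the new key is G.
Degree 3 carries a major triad in natural-minor keys, so the destination is G minor.
Check: the diatonic triads of G minor (natural minor) are Gm (i), Adim (ii°), Bb (III), Cm (iv), Dm (v), Eb (VI), F (VII) — Bb major is indeed III.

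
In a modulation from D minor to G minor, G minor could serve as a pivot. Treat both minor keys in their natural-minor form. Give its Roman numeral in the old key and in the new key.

iv in D minor; i in G minor

The scale of D minor (natural minor) is D E F G A Bb C; G is degree 4, and the triad built there (G-Bb-D) is minor, so it is iv.
The scale of G minor (natural minor) is G A Bb C D Eb F; G is degree 1, and the triad built there (G-Bb-D) is minor, so it is i.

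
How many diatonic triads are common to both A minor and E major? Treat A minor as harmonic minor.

Diatonic triads of A minor (harmonic minor): Am (i), Bdim (ii°), Caug (III+), Dm (iv), E (V), F (VI), G#dim (vii°).
Diatonic triads of E major: E (I), F#m (ii), G#m (iii), A (IV), B (V), C#m (vi), D#dim (vii°).
Matching root and quality in both lists: E.
That gives 1 common triad.

1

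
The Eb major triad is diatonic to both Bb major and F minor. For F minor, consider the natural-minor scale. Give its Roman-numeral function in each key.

The scale of Bb major is Bb C D Eb F G A; Eb is degree 4, and the triad built there (Eb-G-Bb) is major, so it is IV.
The scale of F minor (natural minor) is F G Ab Bb C Db Eb; Eb is degree 7, and the triad built there (Eb-G-Bb) is major, so it is VII.

IV in Bb major; VII in F minor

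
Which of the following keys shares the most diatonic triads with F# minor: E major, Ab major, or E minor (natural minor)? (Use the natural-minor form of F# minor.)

Triads of F# minor (natural minor): F# minor (i), G# diminished (ii°), A major (III), B minor (iv), C# minor (v), D major (VI), E major (VII).
E major shares 4: F#m, A, C#m, E.
Ab major shares 0: none.
E minor (natural minor) shares 2: Bm, D.
The most common triads (4) are shared with E major.

E major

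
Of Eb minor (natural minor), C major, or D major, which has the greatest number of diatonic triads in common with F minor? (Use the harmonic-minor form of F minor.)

Triads of F minor (harmonic minor): F minor (i), G diminished (ii°), Ab augmented (III+), Bb minor (iv), C major (V), Db major (VI), E diminished (vii°).
Eb minor (natural minor) shares 2: Bbm, Db.
C major shares 1: C.
D major shares 0: none.
The most common triads (2) are shared with Eb minor.

Eb minor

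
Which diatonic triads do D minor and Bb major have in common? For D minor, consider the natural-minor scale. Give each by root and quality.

Dm, F, Gm, Bb

Triads in D minor (natural minor): Dm (i), Edim (ii°), F (III), Gm (iv), Am (v), Bb (VI), C (VII).
Triads in Bb major: Bb (I), Cm (ii), Dm (iii), Eb (IV), F (V), Gm (vi), Adim (vii°).
Shared triads with their functions: Dm (i in D minor, iii in Bb major); F (III in D minor, V in Bb major); Gm (iv in D minor, vi in Bb major); Bb (VI in D minor, I in Bb major).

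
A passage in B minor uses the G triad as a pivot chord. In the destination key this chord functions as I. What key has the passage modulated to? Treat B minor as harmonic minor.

The numeral I denotes a major triad on scale degree 1. With G on degree 1, the tonic of the new key is G.
Degree 1 carries a major triad in major keys, so the destination is G major.
Check: the diatonic triads of G major are G (I), Am (ii), Bm (iii), C (IV), D (V), Em (vi), F#dim (vii°) — G is indeed I.

G major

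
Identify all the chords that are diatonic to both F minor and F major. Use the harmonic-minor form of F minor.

C, Edim

Triads in F minor (harmonic minor): Fm (i), Gdim (ii°), Abaug (III+), Bbm (iv), C (V), Db (VI), Edim (vii°).
Triads in F major: F (I), Gm (ii), Am (iii), Bb (IV), C (V), Dm (vi), Edim (vii°).
Shared triads with their functions: C (V in F minor, V in F major); Edim (vii° in F minor, vii° in F major).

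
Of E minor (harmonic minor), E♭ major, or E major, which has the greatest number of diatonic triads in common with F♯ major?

E major

Triads of F♯ major: F♯ major (I), G♯ minor (ii), A♯ minor (iii), B major (IV), C♯ major (V), D♯ minor (vi), E♯ diminished (vii°).
E minor (harmonic minor) shares 1: B.
E♭ major shares 0: none.
E major shares 2: G♯m, B.
The most common triads (2) are shared with E major.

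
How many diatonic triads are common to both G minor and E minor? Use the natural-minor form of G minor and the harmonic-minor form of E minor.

0

Diatonic triads of G minor (natural minor): G minor (i), A diminished (ii°), Bb major (III), C minor (iv), D minor (v), Eb major (VI), F major (VII).
Diatonic triads of E minor (harmonic minor): E minor (i), F# diminished (ii°), G augmented (III+), A minor (iv), B major (V), C major (VI), D# diminished (vii°).
No triad has the same root and quality in both keys.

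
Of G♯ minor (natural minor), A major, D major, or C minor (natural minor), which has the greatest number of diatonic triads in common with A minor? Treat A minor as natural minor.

D major

Triads of A minor (natural minor): A minor (i), B diminished (ii°), C major (III), D minor (iv), E minor (v), F major (VI), G major (VII).
G♯ minor (natural minor) shares 0: none.
A major shares 0: none.
D major shares 2: Em, G.
C minor (natural minor) shares 0: none.
The most common triads (2) are shared with D major.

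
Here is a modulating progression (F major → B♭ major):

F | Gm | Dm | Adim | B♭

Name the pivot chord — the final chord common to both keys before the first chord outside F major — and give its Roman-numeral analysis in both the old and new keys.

Dm — vi in F major, iii in B♭ major

Chords diatonic to F major: F, Gm, Am, B♭, C, Dm, Edim.
Reading the progression, the first chord not in that set is Adim, so the modulation leaves F major there.
The chord immediately before Adim is Dm, which is diatonic to both keys: vi in F major and iii in B♭ major.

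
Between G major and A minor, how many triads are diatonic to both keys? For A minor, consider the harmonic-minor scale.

1

Diatonic triads of G major: G (I), Am (ii), Bm (iii), C (IV), D (V), Em (vi), F#dim (vii°).
Diatonic triads of A minor (harmonic minor): Am (i), Bdim (ii°), Caug (III+), Dm (iv), E (V), F (VI), G#dim (vii°).
Matching root and quality in both lists: Am.
That gives 1 common triad.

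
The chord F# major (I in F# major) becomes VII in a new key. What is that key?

G# minor

The numeral VII denotes a major triad on scale degree 7. With F# on degree 7, the tonic of the new key is G#.
Degree 7 carries a major triad in natural-minor keys, so the destination is G# minor.
Check: the diatonic triads of G# minor (natural minor) are G#m (i), A#dim (ii°), B (III), C#m (iv), D#m (v), E (VI), F# (VII) — F# major is indeed VII.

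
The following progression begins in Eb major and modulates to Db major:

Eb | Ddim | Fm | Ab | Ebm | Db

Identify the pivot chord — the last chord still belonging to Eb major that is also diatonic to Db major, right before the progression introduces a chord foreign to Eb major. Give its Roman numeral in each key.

Ab — IV in Eb major, V in Db major

Chords diatonic to Eb major: Eb, Fm, Gm, Ab, Bb, Cm, Ddim.
Reading the progression, the first chord not in that set is Ebm, so the modulation leaves Eb major there.
The chord immediately before Ebm is Ab, which is diatonic to both keys: IV in Eb major and V in Db major.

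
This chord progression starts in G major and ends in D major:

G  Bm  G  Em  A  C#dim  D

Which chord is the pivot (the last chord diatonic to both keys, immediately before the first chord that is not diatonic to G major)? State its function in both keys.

Chords diatonic to G major: G, Am, Bm, C, D, Em, F#dim.
Reading the progression, the first chord not in that set is A, so the modulation leaves G major there.
The chord immediately before A is Em, which is diatonic to both keys: vi in G major and ii in D major.

Em — vi in G major, ii in D major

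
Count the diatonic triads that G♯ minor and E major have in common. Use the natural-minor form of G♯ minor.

4

Diatonic triads of G♯ minor (natural minor): G♯m (i), A♯dim (ii°), B (III), C♯m (iv), D♯m (v), E (VI), F♯ (VII).
Diatonic triads of E major: E (I), F♯m (ii), G♯m (iii), A (IV), B (V), C♯m (vi), D♯dim (vii°).
Matching root and quality in both lists: G♯m, B, C♯m, E.
That gives 4 common triads.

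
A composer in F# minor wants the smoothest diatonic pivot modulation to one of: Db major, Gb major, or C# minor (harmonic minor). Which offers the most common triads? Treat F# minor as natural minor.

C# minor

Triads of F# minor (natural minor): F#m (i), G#dim (ii°), A (III), Bm (iv), C#m (v), D (VI), E (VII).
Db major shares 0: none.
Gb major shares 0: none.
C# minor (harmonic minor) shares 3: F#m, A, C#m.
The most common triads (3) are shared with C# minor.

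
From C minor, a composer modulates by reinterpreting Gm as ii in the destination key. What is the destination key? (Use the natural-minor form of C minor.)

The numeral ii denotes a minor triad on scale degree 2. With G on degree 2, the tonic of the new key is F.
Degree 2 carries a minor triad in major keys, so the destination is F major.
Check: the diatonic triads of F major are F (I), Gm (ii), Am (iii), Bb (IV), C (V), Dm (vi), Edim (vii°) — Gm is indeed ii.

F major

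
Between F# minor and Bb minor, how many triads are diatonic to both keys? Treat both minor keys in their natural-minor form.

0

Diatonic triads of F# minor (natural minor): F#m (i), G#dim (ii°), A (III), Bm (iv), C#m (v), D (VI), E (VII).
Diatonic triads of Bb minor (natural minor): Bbm (i), Cdim (ii°), Db (III), Ebm (iv), Fm (v), Gb (VI), Ab (VII).
No triad has the same root and quality in both keys.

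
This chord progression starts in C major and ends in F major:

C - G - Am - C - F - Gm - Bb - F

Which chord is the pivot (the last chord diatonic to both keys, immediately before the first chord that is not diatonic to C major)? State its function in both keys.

Chords diatonic to C major: C, Dm, Em, F, G, Am, Bdim.
Reading the progression, the first chord not in that set is Gm, so the modulation leaves C major there.
The chord immediately before Gm is F, which is diatonic to both keys: IV in C major and I in F major.

F — IV in C major, I in F major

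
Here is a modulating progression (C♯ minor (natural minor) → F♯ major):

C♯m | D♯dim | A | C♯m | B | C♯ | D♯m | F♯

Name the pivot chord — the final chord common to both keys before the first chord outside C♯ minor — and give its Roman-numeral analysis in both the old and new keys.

Chords diatonic to C♯ minor: C♯m, D♯dim, E, F♯m, G♯m, A, B.
Reading the progression, the first chord not in that set is C♯, so the modulation leaves C♯ minor there.
The chord immediately before C♯ is B, which is diatonic to both keys: VII in C♯ minor and IV in F♯ major.

B — VII in C♯ minor, IV in F♯ major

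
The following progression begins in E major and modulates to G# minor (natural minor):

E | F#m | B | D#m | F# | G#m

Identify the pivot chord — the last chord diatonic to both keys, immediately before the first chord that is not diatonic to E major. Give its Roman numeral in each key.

B — V in E major, III in G# minor

Chords diatonic to E major: E, F#m, G#m, A, B, C#m, D#dim.
Reading the progression, the first chord not in that set is D#m, so the modulation leaves E major there.
The chord immediately before D#m is B, which is diatonic to both keys: V in E major and III in G# minor.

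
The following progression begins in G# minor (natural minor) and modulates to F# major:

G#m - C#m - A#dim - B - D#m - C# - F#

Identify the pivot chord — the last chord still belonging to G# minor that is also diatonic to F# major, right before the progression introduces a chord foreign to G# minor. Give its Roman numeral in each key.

Chords diatonic to G# minor: G#m, A#dim, B, C#m, D#m, E, F#.
Reading the progression, the first chord not in that set is C#, so the modulation leaves G# minor there.
The chord immediately before C# is D#m, which is diatonic to both keys: v in G# minor and vi in F# major.

D#m — v in G# minor, vi in F# major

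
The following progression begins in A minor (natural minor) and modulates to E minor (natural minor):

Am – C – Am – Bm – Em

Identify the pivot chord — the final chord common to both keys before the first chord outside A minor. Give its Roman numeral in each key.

Chords diatonic to A minor: Am, Bdim, C, Dm, Em, F, G.
Reading the progression, the first chord not in that set is Bm, so the modulation leaves A minor there.
The chord immediately before Bm is Am, which is diatonic to both keys: i in A minor and iv in E minor.

Am — i in A minor, iv in E minor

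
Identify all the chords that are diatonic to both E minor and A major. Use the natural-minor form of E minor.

Triads in E minor (natural minor): Em (i), F#dim (ii°), G (III), Am (iv), Bm (v), C (VI), D (VII).
Triads in A major: A (I), Bm (ii), C#m (iii), D (IV), E (V), F#m (vi), G#dim (vii°).
Shared triads with their functions: Bm (v in E minor, ii in A major); D (VII in E minor, IV in A major).

Bm, D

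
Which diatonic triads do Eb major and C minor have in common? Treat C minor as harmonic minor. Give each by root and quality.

Triads in Eb major: Eb major (I), F minor (ii), G minor (iii), Ab major (IV), Bb major (V), C minor (vi), D diminished (vii°).
Triads in C minor (harmonic minor): C minor (i), D diminished (ii°), Eb augmented (III+), F minor (iv), G major (V), Ab major (VI), B diminished (vii°).
Shared triads with their functions: F minor (ii in Eb major, iv in C minor); Ab major (IV in Eb major, VI in C minor); C minor (vi in Eb major, i in C minor); D diminished (vii° in Eb major, ii° in C minor).

Fm, Ab, Cm, Ddim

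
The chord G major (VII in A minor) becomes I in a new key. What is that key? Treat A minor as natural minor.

G major

The numeral I denotes a major triad on scale degree 1. With G on degree 1, the tonic of the new key is G.
Degree 1 carries a major triad in major keys, so the destination is G major.
Check: the diatonic triads of G major are G (I), Am (ii), Bm (iii), C (IV), D (V), Em (vi), F#dim (vii°) — G major is indeed I.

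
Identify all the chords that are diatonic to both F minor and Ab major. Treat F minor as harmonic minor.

Fm, Gdim, Bbm, Db

Triads in F minor (harmonic minor): Fm (i), Gdim (ii°), Abaug (III+), Bbm (iv), C (V), Db (VI), Edim (vii°).
Triads in Ab major: Ab (I), Bbm (ii), Cm (iii), Db (IV), Eb (V), Fm (vi), Gdim (vii°).
Shared triads with their functions: Fm (i in F minor, vi in Ab major); Gdim (ii° in F minor, vii° in Ab major); Bbm (iv in F minor, ii in Ab major); Db (VI in F minor, IV in Ab major).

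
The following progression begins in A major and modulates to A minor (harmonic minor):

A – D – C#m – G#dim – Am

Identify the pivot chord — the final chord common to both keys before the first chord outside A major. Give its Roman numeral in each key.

G#dim — vii° in A major, vii° in A minor

Chords diatonic to A major: A, Bm, C#m, D, E, F#m, G#dim.
Reading the progression, the first chord not in that set is Am, so the modulation leaves A major there.
The chord immediately before Am is G#dim, which is diatonic to both keys: vii° in A major and vii° in A minor.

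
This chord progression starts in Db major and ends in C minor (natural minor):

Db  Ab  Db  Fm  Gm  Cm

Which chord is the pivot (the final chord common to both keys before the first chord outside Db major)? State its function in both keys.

Fm — iii in Db major, iv in C minor

Chords diatonic to Db major: Db, Ebm, Fm, Gb, Ab, Bbm, Cdim.
Reading the progression, the first chord not in that set is Gm, so the modulation leaves Db major there.
The chord immediately before Gm is Fm, which is diatonic to both keys: iii in Db major and iv in C minor.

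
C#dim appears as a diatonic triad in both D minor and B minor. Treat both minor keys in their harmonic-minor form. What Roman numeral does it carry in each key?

The scale of D minor (harmonic minor) is D E F G A Bb C#; C# is degree 7, and the triad built there (C#-E-G) is diminished, so it is vii°.
The scale of B minor (harmonic minor) is B C# D E F# G A#; C# is degree 2, and the triad built there (C#-E-G) is diminished, so it is ii°.

vii° in D minor; ii° in B minor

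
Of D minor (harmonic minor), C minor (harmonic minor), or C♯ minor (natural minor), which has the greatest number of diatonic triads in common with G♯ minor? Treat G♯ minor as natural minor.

C♯ minor

Triads of G♯ minor (natural minor): G♯ minor (i), A♯ diminished (ii°), B major (III), C♯ minor (iv), D♯ minor (v), E major (VI), F♯ major (VII).
D minor (harmonic minor) shares 0: none.
C minor (harmonic minor) shares 0: none.
C♯ minor (natural minor) shares 4: G♯m, B, C♯m, E.
The most common triads (4) are shared with C♯ minor.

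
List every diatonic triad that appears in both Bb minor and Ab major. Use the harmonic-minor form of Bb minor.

Triads in Bb minor (harmonic minor): Bb minor (i), C diminished (ii°), Db augmented (III+), Eb minor (iv), F major (V), Gb major (VI), A diminished (vii°).
Triads in Ab major: Ab major (I), Bb minor (ii), C minor (iii), Db major (IV), Eb major (V), F minor (vi), G diminished (vii°).
Shared triads with their functions: Bb minor (i in Bb minor, ii in Ab major).

Bbm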